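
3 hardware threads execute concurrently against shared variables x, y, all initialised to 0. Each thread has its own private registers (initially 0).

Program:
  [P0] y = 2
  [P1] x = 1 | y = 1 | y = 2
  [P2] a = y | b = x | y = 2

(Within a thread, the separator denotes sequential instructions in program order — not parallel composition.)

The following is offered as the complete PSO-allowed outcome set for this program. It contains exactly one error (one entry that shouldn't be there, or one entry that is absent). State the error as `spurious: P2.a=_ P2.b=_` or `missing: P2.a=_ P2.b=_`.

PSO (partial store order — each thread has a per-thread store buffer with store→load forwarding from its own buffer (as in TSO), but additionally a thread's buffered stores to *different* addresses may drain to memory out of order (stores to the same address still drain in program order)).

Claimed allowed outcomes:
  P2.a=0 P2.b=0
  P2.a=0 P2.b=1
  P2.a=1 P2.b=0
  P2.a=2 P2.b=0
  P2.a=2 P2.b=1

outcome vector order: (P2.a,P2.b)
PSO (6): 0/0, 0/1, 1/0, 1/1, 2/0, 2/1
PSO∖claimed = {1/1}

missing: P2.a=1 P2.b=1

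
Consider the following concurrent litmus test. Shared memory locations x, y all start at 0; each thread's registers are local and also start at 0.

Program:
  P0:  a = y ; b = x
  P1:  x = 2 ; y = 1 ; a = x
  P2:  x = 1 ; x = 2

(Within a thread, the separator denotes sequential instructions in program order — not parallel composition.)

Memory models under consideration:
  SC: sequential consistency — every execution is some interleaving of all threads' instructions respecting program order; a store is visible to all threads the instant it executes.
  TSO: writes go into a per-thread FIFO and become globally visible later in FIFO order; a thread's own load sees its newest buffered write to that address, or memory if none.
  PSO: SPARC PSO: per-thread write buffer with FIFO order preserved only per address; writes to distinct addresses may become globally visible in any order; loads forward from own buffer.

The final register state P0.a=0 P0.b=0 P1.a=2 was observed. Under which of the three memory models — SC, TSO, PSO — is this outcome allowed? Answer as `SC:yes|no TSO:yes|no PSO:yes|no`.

outcome vector order: (P0.a,P0.b,P1.a)
[SC] allowed = {(0,0,1); (0,0,2); (0,1,1); (0,1,2); (0,2,1); (0,2,2); (1,1,1); (1,1,2); (1,2,1); (1,2,2)}
[TSO] allowed = {(0,0,1); (0,0,2); (0,1,1); (0,1,2); (0,2,1); (0,2,2); (1,1,1); (1,1,2); (1,2,1); (1,2,2)}
[PSO] allowed = {(0,0,1); (0,0,2); (0,1,1); (0,1,2); (0,2,1); (0,2,2); (1,0,1); (1,0,2); (1,1,1); (1,1,2); (1,2,1); (1,2,2)}
target (0,0,2) ∈ {SC,TSO,PSO}

SC:yes TSO:yes PSO:yes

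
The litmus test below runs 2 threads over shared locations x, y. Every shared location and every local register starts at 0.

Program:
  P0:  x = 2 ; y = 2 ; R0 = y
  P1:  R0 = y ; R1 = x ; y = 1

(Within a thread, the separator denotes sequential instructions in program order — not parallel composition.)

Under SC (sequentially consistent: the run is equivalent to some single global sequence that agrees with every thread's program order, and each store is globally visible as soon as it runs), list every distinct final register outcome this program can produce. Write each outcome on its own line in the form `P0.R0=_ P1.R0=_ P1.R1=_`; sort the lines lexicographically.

P0.R0=1 P1.R0=0 P1.R1=0
P0.R0=1 P1.R0=0 P1.R1=2
P0.R0=1 P1.R0=2 P1.R1=2
P0.R0=2 P1.R0=0 P1.R1=0
P0.R0=2 P1.R0=0 P1.R1=2
P0.R0=2 P1.R0=2 P1.R1=2

outcome vector order: (P0.R0,P1.R0,P1.R1)
|SC outcomes| = 6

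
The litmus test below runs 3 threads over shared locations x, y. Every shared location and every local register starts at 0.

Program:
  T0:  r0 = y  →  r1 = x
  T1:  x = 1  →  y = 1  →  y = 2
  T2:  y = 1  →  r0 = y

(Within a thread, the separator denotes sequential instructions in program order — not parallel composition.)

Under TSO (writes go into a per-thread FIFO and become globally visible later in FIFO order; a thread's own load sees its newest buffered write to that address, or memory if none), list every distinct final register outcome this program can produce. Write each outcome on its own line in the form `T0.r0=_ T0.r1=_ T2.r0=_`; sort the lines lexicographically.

T0.r0=0 T0.r1=0 T2.r0=1
T0.r0=0 T0.r1=0 T2.r0=2
T0.r0=0 T0.r1=1 T2.r0=1
T0.r0=0 T0.r1=1 T2.r0=2
T0.r0=1 T0.r1=0 T2.r0=1
T0.r0=1 T0.r1=0 T2.r0=2
T0.r0=1 T0.r1=1 T2.r0=1
T0.r0=1 T0.r1=1 T2.r0=2
T0.r0=2 T0.r1=1 T2.r0=1
T0.r0=2 T0.r1=1 T2.r0=2

outcome vector order: (T0.r0,T0.r1,T2.r0)
|TSO outcomes| = 10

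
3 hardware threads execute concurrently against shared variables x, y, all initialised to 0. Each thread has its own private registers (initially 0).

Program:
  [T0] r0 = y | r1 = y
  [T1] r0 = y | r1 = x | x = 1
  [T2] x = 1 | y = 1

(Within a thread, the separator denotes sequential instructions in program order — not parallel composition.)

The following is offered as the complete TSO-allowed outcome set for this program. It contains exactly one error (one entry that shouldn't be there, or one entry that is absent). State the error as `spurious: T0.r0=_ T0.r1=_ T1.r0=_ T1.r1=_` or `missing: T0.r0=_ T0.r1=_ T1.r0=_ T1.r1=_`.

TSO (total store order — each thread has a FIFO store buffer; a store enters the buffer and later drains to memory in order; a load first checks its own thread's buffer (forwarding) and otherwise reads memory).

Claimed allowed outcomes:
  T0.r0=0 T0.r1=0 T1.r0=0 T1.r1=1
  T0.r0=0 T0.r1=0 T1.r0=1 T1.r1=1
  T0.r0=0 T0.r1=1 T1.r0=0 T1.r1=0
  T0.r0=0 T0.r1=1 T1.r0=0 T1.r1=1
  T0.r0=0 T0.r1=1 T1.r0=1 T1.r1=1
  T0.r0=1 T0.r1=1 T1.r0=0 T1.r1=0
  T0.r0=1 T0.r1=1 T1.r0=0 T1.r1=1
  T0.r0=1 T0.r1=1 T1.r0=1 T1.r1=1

outcome vector order: (T0.r0,T0.r1,T1.r0,T1.r1)
[TSO] allowed = {0000 0001 0011 0100 0101 0111 1100 1101 1111}
TSO∖claimed = {0000}

missing: T0.r0=0 T0.r1=0 T1.r0=0 T1.r1=0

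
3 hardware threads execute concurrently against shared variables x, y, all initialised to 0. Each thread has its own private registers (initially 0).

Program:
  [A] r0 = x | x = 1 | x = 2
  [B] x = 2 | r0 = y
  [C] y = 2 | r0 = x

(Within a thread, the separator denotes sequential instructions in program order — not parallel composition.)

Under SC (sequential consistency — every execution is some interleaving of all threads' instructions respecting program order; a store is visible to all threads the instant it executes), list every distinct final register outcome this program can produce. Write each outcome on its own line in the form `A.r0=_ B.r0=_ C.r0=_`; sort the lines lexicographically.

A.r0=0 B.r0=0 C.r0=1
A.r0=0 B.r0=0 C.r0=2
A.r0=0 B.r0=2 C.r0=0
A.r0=0 B.r0=2 C.r0=1
A.r0=0 B.r0=2 C.r0=2
A.r0=2 B.r0=0 C.r0=1
A.r0=2 B.r0=0 C.r0=2
A.r0=2 B.r0=2 C.r0=0
A.r0=2 B.r0=2 C.r0=1
A.r0=2 B.r0=2 C.r0=2

outcome vector order: (A.r0,B.r0,C.r0)
|SC outcomes| = 10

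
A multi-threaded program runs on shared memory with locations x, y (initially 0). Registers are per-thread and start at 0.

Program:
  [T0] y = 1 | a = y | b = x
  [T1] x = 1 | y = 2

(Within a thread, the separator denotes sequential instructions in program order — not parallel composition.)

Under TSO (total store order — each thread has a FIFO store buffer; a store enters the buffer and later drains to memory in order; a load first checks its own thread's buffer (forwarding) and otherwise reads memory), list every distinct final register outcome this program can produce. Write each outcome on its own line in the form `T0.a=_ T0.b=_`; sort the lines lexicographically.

outcome vector order: (T0.a,T0.b)
|TSO outcomes| = 3

T0.a=1 T0.b=0
T0.a=1 T0.b=1
T0.a=2 T0.b=1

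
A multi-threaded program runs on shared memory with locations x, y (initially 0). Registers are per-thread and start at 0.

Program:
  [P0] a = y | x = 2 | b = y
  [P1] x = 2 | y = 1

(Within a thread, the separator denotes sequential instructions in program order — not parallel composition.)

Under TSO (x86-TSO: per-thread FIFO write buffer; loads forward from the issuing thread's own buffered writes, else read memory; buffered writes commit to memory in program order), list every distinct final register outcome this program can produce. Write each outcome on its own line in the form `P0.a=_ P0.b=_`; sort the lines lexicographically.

outcome vector order: (P0.a,P0.b)
|TSO outcomes| = 3

P0.a=0 P0.b=0
P0.a=0 P0.b=1
P0.a=1 P0.b=1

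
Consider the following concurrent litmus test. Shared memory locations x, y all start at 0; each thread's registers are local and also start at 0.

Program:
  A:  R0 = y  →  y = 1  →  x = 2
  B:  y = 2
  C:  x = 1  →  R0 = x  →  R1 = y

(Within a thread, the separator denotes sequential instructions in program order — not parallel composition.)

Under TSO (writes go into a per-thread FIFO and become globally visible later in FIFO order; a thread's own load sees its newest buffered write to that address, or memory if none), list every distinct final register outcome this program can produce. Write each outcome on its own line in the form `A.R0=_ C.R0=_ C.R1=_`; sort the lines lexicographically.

A.R0=0 C.R0=1 C.R1=0
A.R0=0 C.R0=1 C.R1=1
A.R0=0 C.R0=1 C.R1=2
A.R0=0 C.R0=2 C.R1=1
A.R0=0 C.R0=2 C.R1=2
A.R0=2 C.R0=1 C.R1=0
A.R0=2 C.R0=1 C.R1=1
A.R0=2 C.R0=1 C.R1=2
A.R0=2 C.R0=2 C.R1=1

outcome vector order: (A.R0,C.R0,C.R1)
|TSO outcomes| = 9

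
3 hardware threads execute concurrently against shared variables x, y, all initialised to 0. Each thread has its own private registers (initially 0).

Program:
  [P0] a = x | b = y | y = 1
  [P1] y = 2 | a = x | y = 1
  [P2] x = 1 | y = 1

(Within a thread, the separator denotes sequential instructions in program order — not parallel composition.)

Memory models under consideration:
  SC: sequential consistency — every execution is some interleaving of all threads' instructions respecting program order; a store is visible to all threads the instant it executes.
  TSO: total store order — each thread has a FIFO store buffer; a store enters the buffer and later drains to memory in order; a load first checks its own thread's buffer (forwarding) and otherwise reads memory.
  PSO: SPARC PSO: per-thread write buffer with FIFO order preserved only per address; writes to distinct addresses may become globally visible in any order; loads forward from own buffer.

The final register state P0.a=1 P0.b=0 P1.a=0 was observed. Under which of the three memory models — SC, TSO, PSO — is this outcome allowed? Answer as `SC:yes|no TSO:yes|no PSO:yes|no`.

outcome vector order: (P0.a,P0.b,P1.a)
SC: 11 outcomes — {(0,0,0), (0,0,1), (0,1,0), (0,1,1), (0,2,0), (0,2,1), (1,0,1), (1,1,0), (1,1,1), (1,2,0), (1,2,1)}
TSO: 12 outcomes — {(0,0,0), (0,0,1), (0,1,0), (0,1,1), (0,2,0), (0,2,1), (1,0,0), (1,0,1), (1,1,0), (1,1,1), (1,2,0), (1,2,1)}
PSO: 12 outcomes — {(0,0,0), (0,0,1), (0,1,0), (0,1,1), (0,2,0), (0,2,1), (1,0,0), (1,0,1), (1,1,0), (1,1,1), (1,2,0), (1,2,1)}
target (1,0,0) ∈ {TSO,PSO}

SC:no TSO:yes PSO:yes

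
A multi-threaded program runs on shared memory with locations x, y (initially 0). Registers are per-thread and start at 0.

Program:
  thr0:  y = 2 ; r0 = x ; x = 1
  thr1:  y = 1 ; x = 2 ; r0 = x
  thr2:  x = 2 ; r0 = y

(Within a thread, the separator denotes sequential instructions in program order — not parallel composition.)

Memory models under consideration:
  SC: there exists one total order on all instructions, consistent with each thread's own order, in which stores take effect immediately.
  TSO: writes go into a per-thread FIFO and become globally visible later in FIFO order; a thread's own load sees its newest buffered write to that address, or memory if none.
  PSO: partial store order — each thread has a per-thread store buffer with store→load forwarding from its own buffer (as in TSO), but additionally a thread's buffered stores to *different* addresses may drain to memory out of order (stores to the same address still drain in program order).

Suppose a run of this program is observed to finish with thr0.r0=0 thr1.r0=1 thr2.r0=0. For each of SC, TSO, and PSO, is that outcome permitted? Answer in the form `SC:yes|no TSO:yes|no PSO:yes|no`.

SC:no TSO:yes PSO:yes

outcome vector order: (thr0.r0,thr1.r0,thr2.r0)
under SC → 0/1/1 0/1/2 0/2/1 0/2/2 2/1/0 2/1/1 2/1/2 2/2/0 2/2/1 2/2/2
under TSO → 0/1/0 0/1/1 0/1/2 0/2/0 0/2/1 0/2/2 2/1/0 2/1/1 2/1/2 2/2/0 2/2/1 2/2/2
under PSO → 0/1/0 0/1/1 0/1/2 0/2/0 0/2/1 0/2/2 2/1/0 2/1/1 2/1/2 2/2/0 2/2/1 2/2/2
target 0/1/0 ∈ {TSO,PSO}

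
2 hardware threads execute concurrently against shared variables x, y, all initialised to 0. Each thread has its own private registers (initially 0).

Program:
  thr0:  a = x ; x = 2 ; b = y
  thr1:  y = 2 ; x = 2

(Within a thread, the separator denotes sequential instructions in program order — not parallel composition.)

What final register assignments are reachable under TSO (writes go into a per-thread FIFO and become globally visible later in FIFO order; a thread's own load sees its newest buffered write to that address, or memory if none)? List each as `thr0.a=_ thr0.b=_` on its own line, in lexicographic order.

outcome vector order: (thr0.a,thr0.b)
|TSO outcomes| = 3

thr0.a=0 thr0.b=0
thr0.a=0 thr0.b=2
thr0.a=2 thr0.b=2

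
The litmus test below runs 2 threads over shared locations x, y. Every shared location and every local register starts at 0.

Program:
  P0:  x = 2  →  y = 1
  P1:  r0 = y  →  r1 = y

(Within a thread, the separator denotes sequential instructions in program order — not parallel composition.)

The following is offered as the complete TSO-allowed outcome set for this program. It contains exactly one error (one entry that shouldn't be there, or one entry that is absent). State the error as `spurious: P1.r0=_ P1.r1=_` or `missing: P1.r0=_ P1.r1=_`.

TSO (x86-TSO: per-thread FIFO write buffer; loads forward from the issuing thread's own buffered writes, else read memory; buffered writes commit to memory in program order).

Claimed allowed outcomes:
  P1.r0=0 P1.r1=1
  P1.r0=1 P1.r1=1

outcome vector order: (P1.r0,P1.r1)
[TSO] allowed = {00; 01; 11}
TSO∖claimed = {00}

missing: P1.r0=0 P1.r1=0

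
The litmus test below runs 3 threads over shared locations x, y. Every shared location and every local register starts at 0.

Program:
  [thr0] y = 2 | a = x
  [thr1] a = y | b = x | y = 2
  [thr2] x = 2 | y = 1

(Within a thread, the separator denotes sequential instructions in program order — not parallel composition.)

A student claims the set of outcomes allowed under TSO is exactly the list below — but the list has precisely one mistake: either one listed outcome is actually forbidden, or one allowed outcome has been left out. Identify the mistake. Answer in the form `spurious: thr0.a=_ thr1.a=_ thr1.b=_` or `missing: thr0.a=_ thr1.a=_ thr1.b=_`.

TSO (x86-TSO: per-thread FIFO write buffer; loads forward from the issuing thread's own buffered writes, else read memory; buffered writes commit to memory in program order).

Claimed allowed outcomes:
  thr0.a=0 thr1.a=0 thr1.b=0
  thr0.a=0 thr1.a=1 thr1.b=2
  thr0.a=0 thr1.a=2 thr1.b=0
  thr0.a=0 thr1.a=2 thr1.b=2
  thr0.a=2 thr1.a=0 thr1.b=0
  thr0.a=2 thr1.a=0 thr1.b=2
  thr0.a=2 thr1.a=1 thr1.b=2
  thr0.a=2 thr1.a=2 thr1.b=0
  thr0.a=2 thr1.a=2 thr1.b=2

missing: thr0.a=0 thr1.a=0 thr1.b=2

outcome vector order: (thr0.a,thr1.a,thr1.b)
under TSO → 000; 002; 012; 020; 022; 200; 202; 212; 220; 222
TSO∖claimed = {002}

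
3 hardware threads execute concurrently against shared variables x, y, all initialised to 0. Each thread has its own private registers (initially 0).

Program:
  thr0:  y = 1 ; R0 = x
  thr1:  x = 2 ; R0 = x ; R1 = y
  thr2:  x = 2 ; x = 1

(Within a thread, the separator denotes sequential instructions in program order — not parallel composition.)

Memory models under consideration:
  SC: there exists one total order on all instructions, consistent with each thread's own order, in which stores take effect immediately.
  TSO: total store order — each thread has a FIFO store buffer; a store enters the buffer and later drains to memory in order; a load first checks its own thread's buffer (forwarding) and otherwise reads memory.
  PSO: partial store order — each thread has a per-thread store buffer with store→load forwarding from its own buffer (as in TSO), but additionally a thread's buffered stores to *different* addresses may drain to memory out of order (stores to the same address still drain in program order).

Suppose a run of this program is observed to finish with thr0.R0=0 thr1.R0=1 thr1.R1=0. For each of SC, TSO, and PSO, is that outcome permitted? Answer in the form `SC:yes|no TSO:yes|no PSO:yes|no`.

outcome vector order: (thr0.R0,thr1.R0,thr1.R1)
SC (9): 0/1/1, 0/2/1, 1/1/0, 1/1/1, 1/2/0, 1/2/1, 2/1/1, 2/2/0, 2/2/1
TSO (12): 0/1/0, 0/1/1, 0/2/0, 0/2/1, 1/1/0, 1/1/1, 1/2/0, 1/2/1, 2/1/0, 2/1/1, 2/2/0, 2/2/1
PSO (12): 0/1/0, 0/1/1, 0/2/0, 0/2/1, 1/1/0, 1/1/1, 1/2/0, 1/2/1, 2/1/0, 2/1/1, 2/2/0, 2/2/1
target 0/1/0 ∈ {TSO,PSO}

SC:no TSO:yes PSO:yes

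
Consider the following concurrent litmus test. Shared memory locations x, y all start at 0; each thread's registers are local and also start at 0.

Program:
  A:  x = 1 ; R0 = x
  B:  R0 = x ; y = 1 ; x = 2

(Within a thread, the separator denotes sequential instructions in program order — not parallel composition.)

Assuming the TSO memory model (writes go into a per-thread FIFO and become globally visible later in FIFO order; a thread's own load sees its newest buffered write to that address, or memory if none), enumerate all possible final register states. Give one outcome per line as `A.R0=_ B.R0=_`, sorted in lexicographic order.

A.R0=1 B.R0=0
A.R0=1 B.R0=1
A.R0=2 B.R0=0
A.R0=2 B.R0=1

outcome vector order: (A.R0,B.R0)
|TSO outcomes| = 4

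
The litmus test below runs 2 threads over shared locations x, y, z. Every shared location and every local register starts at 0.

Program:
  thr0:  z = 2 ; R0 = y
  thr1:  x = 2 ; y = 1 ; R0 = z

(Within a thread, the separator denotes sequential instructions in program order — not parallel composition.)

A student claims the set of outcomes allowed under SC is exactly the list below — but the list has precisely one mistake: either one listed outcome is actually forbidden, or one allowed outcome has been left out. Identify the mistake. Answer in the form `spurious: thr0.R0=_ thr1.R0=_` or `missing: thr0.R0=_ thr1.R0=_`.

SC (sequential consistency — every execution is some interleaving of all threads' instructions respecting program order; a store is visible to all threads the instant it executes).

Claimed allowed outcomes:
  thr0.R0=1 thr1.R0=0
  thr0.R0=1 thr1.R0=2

outcome vector order: (thr0.R0,thr1.R0)
[SC] allowed = {<0 2>; <1 0>; <1 2>}
SC∖claimed = {<0 2>}

missing: thr0.R0=0 thr1.R0=2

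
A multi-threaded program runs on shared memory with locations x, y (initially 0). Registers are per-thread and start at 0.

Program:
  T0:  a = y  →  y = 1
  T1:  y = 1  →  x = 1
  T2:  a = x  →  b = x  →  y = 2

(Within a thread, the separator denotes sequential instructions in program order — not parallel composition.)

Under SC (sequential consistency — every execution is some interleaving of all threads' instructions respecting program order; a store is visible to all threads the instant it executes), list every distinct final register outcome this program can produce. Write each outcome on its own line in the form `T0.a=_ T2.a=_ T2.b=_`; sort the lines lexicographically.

T0.a=0 T2.a=0 T2.b=0
T0.a=0 T2.a=0 T2.b=1
T0.a=0 T2.a=1 T2.b=1
T0.a=1 T2.a=0 T2.b=0
T0.a=1 T2.a=0 T2.b=1
T0.a=1 T2.a=1 T2.b=1
T0.a=2 T2.a=0 T2.b=0
T0.a=2 T2.a=0 T2.b=1
T0.a=2 T2.a=1 T2.b=1

outcome vector order: (T0.a,T2.a,T2.b)
|SC outcomes| = 9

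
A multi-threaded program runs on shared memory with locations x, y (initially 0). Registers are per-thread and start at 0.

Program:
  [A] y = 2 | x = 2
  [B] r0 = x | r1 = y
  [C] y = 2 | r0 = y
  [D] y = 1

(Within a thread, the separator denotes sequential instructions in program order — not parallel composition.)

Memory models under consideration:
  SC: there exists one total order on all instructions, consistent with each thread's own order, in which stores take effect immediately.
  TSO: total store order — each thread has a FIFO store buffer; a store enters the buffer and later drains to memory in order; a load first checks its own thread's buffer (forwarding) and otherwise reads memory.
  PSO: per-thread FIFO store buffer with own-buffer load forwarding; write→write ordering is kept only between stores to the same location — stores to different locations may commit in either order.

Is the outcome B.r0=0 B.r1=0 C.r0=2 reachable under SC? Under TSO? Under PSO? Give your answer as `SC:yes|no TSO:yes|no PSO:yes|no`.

outcome vector order: (B.r0,B.r1,C.r0)
SC: 10 outcomes — {<0 0 1> <0 0 2> <0 1 1> <0 1 2> <0 2 1> <0 2 2> <2 1 1> <2 1 2> <2 2 1> <2 2 2>}
TSO: 10 outcomes — {<0 0 1> <0 0 2> <0 1 1> <0 1 2> <0 2 1> <0 2 2> <2 1 1> <2 1 2> <2 2 1> <2 2 2>}
PSO: 12 outcomes — {<0 0 1> <0 0 2> <0 1 1> <0 1 2> <0 2 1> <0 2 2> <2 0 1> <2 0 2> <2 1 1> <2 1 2> <2 2 1> <2 2 2>}
target <0 0 2> ∈ {SC,TSO,PSO}

SC:yes TSO:yes PSO:yes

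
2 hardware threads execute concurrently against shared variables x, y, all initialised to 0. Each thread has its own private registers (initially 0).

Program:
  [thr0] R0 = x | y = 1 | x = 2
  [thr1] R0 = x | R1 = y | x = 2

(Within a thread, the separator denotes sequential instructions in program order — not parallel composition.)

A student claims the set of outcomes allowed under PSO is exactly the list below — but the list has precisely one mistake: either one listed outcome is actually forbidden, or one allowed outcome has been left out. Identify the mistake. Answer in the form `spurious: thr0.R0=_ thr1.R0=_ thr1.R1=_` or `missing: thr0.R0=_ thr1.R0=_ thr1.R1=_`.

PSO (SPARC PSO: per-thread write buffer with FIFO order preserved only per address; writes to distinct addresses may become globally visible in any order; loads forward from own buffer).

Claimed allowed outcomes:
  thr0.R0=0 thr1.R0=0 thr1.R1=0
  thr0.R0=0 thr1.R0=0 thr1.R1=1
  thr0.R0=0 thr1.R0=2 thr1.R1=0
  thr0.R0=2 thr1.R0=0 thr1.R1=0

missing: thr0.R0=0 thr1.R0=2 thr1.R1=1

outcome vector order: (thr0.R0,thr1.R0,thr1.R1)
PSO (5): (0,0,0), (0,0,1), (0,2,0), (0,2,1), (2,0,0)
PSO∖claimed = {(0,2,1)}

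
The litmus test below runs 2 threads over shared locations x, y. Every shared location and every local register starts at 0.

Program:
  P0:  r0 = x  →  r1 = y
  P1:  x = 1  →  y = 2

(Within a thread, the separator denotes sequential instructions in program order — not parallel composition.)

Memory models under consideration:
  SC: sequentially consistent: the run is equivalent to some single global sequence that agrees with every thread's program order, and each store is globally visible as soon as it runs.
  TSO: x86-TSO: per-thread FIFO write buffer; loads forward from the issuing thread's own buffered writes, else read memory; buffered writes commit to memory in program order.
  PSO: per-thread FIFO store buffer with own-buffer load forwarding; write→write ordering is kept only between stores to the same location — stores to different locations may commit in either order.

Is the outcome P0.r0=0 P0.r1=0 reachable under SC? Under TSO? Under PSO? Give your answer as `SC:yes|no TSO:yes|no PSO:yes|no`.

SC:yes TSO:yes PSO:yes

outcome vector order: (P0.r0,P0.r1)
SC (4): <0 0> <0 2> <1 0> <1 2>
TSO (4): <0 0> <0 2> <1 0> <1 2>
PSO (4): <0 0> <0 2> <1 0> <1 2>
target <0 0> ∈ {SC,TSO,PSO}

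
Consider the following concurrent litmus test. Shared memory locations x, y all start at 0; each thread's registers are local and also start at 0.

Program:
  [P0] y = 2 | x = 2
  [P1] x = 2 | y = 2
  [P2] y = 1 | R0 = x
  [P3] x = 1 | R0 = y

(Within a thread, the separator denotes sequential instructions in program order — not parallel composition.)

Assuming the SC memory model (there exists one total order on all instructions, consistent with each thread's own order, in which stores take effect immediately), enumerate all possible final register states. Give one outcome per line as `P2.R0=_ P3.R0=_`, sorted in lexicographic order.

P2.R0=0 P3.R0=1
P2.R0=0 P3.R0=2
P2.R0=1 P3.R0=0
P2.R0=1 P3.R0=1
P2.R0=1 P3.R0=2
P2.R0=2 P3.R0=0
P2.R0=2 P3.R0=1
P2.R0=2 P3.R0=2

outcome vector order: (P2.R0,P3.R0)
|SC outcomes| = 8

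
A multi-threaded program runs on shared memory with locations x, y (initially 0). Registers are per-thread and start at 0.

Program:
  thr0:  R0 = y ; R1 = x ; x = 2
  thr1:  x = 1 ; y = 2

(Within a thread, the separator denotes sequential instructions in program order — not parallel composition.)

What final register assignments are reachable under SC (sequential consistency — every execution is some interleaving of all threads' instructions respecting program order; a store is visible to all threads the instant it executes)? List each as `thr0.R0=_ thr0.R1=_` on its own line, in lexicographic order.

thr0.R0=0 thr0.R1=0
thr0.R0=0 thr0.R1=1
thr0.R0=2 thr0.R1=1

outcome vector order: (thr0.R0,thr0.R1)
|SC outcomes| = 3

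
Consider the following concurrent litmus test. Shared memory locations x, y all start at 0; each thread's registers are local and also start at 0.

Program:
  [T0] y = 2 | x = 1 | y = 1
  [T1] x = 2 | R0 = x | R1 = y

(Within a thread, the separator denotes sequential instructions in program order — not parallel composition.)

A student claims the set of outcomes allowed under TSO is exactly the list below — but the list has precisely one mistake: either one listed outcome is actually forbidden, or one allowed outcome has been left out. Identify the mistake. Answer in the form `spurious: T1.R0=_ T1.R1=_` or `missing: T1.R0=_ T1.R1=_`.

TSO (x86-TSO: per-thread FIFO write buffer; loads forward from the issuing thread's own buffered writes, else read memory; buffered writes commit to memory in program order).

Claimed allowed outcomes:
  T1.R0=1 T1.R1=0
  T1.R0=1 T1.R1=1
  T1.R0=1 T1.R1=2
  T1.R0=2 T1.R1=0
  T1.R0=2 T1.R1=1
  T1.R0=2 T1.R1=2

outcome vector order: (T1.R0,T1.R1)
TSO (5): 11, 12, 20, 21, 22
claimed∖TSO = {10}

spurious: T1.R0=1 T1.R1=0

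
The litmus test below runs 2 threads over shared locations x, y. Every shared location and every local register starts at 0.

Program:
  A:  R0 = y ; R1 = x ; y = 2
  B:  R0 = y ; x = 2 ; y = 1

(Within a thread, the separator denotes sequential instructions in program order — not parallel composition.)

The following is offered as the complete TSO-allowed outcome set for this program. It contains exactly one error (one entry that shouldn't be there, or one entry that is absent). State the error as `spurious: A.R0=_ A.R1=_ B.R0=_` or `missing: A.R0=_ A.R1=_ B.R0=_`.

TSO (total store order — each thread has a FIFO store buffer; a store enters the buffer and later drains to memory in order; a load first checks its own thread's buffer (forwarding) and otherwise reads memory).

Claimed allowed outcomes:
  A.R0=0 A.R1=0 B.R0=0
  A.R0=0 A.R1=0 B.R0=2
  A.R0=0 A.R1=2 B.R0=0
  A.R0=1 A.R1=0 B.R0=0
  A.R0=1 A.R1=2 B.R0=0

outcome vector order: (A.R0,A.R1,B.R0)
TSO: 4 outcomes — {000, 002, 020, 120}
claimed∖TSO = {100}

spurious: A.R0=1 A.R1=0 B.R0=0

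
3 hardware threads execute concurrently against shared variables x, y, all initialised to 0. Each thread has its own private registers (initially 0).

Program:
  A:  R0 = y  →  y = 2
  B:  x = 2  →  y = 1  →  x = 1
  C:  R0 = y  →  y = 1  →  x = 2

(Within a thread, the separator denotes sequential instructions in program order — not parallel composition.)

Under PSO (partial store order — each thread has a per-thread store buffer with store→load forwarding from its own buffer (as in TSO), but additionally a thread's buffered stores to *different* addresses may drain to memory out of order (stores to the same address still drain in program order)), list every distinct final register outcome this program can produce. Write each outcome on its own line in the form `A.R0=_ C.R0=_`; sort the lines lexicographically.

outcome vector order: (A.R0,C.R0)
|PSO outcomes| = 6

A.R0=0 C.R0=0
A.R0=0 C.R0=1
A.R0=0 C.R0=2
A.R0=1 C.R0=0
A.R0=1 C.R0=1
A.R0=1 C.R0=2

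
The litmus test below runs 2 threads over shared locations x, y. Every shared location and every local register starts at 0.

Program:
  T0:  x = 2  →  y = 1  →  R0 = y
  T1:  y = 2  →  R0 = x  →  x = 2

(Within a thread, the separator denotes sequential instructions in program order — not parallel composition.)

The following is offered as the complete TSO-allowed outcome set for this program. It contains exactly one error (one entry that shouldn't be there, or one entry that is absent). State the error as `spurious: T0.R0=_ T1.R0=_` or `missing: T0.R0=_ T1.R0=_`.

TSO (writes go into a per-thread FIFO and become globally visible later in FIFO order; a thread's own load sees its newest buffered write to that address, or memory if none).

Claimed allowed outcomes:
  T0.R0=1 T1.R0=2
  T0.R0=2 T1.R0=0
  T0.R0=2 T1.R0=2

outcome vector order: (T0.R0,T1.R0)
[TSO] allowed = {1/0; 1/2; 2/0; 2/2}
TSO∖claimed = {1/0}

missing: T0.R0=1 T1.R0=0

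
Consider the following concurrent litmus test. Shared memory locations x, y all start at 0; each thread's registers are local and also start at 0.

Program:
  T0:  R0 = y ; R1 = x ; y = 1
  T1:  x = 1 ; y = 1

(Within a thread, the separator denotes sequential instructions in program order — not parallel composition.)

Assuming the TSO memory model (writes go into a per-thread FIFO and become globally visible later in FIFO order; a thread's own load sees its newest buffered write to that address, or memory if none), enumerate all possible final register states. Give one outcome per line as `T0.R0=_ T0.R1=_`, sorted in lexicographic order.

T0.R0=0 T0.R1=0
T0.R0=0 T0.R1=1
T0.R0=1 T0.R1=1

outcome vector order: (T0.R0,T0.R1)
|TSO outcomes| = 3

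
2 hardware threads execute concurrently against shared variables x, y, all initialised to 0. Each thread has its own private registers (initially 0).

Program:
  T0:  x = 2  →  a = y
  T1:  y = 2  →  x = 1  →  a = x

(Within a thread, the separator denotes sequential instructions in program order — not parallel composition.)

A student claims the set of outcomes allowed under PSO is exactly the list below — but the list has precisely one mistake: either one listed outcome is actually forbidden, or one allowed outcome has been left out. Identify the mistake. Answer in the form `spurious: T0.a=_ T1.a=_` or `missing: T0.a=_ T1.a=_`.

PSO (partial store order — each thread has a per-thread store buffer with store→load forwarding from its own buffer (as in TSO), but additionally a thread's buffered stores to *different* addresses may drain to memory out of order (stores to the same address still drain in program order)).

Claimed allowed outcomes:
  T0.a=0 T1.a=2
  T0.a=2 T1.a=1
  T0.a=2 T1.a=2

missing: T0.a=0 T1.a=1

outcome vector order: (T0.a,T1.a)
PSO: 4 outcomes — {(0,1) (0,2) (2,1) (2,2)}
PSO∖claimed = {(0,1)}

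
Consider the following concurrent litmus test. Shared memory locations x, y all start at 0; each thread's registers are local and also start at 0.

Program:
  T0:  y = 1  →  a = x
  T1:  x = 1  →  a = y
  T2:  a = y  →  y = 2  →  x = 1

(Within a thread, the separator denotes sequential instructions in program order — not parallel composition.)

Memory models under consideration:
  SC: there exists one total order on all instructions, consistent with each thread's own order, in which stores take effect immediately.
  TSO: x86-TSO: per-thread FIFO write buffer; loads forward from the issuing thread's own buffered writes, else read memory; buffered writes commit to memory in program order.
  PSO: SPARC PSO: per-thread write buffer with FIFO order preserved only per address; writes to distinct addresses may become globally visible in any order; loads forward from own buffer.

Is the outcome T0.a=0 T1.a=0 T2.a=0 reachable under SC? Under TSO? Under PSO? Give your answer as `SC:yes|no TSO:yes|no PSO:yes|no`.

outcome vector order: (T0.a,T1.a,T2.a)
SC (10): (0,1,0), (0,1,1), (0,2,0), (0,2,1), (1,0,0), (1,0,1), (1,1,0), (1,1,1), (1,2,0), (1,2,1)
TSO (12): (0,0,0), (0,0,1), (0,1,0), (0,1,1), (0,2,0), (0,2,1), (1,0,0), (1,0,1), (1,1,0), (1,1,1), (1,2,0), (1,2,1)
PSO (12): (0,0,0), (0,0,1), (0,1,0), (0,1,1), (0,2,0), (0,2,1), (1,0,0), (1,0,1), (1,1,0), (1,1,1), (1,2,0), (1,2,1)
target (0,0,0) ∈ {TSO,PSO}

SC:no TSO:yes PSO:yes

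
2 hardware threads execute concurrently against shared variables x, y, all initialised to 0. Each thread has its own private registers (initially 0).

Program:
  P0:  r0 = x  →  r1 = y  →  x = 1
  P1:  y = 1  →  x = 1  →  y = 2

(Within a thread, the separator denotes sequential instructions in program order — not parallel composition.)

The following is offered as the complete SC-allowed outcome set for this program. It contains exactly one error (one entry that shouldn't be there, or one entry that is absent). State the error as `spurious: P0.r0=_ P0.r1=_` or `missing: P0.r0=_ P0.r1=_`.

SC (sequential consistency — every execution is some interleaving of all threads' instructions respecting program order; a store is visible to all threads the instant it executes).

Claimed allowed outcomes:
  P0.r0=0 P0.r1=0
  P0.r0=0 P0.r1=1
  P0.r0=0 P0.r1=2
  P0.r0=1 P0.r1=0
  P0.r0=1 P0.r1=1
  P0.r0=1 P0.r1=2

outcome vector order: (P0.r0,P0.r1)
SC: 5 outcomes — {<0 0> <0 1> <0 2> <1 1> <1 2>}
claimed∖SC = {<1 0>}

spurious: P0.r0=1 P0.r1=0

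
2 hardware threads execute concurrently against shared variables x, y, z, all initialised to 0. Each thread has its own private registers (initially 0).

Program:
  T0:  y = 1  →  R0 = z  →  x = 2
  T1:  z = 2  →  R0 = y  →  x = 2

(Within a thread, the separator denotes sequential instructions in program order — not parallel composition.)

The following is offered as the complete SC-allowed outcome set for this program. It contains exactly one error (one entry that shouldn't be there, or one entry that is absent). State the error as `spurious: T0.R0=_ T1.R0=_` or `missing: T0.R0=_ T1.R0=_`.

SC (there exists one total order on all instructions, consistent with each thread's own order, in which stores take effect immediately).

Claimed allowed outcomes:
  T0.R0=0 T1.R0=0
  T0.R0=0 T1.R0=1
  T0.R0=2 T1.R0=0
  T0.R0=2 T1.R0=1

outcome vector order: (T0.R0,T1.R0)
SC: 3 outcomes — {0/1 2/0 2/1}
claimed∖SC = {0/0}

spurious: T0.R0=0 T1.R0=0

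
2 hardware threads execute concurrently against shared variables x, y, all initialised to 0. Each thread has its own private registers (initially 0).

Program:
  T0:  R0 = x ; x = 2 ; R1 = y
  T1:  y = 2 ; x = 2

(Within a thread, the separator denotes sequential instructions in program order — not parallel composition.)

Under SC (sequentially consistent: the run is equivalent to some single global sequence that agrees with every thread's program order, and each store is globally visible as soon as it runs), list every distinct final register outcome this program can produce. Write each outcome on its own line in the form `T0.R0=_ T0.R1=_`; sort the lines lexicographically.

outcome vector order: (T0.R0,T0.R1)
|SC outcomes| = 3

T0.R0=0 T0.R1=0
T0.R0=0 T0.R1=2
T0.R0=2 T0.R1=2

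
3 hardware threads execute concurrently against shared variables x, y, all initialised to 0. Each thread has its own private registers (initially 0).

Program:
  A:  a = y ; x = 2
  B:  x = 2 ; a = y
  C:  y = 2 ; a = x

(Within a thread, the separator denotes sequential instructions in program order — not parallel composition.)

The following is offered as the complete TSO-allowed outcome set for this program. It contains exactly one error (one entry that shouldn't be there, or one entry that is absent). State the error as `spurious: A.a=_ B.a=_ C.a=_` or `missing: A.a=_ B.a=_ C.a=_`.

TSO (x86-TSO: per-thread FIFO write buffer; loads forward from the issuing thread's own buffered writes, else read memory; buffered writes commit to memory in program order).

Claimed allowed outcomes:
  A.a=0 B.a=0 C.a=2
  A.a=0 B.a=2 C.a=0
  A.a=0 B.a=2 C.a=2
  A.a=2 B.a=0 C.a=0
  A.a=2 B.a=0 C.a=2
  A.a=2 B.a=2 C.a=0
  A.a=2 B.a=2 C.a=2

outcome vector order: (A.a,B.a,C.a)
[TSO] allowed = {<0 0 0>; <0 0 2>; <0 2 0>; <0 2 2>; <2 0 0>; <2 0 2>; <2 2 0>; <2 2 2>}
TSO∖claimed = {<0 0 0>}

missing: A.a=0 B.a=0 C.a=0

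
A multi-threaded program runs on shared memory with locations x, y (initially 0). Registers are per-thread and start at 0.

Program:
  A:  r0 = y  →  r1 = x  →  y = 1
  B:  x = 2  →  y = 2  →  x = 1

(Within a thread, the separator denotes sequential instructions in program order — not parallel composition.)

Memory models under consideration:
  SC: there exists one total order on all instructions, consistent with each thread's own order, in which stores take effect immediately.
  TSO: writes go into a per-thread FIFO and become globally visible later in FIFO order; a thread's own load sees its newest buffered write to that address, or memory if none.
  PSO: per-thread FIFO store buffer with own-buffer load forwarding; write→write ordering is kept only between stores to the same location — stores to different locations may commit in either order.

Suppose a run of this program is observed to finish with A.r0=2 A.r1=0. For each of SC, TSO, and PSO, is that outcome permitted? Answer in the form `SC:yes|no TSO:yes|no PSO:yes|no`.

SC:no TSO:no PSO:yes

outcome vector order: (A.r0,A.r1)
SC: 5 outcomes — {00; 01; 02; 21; 22}
TSO: 5 outcomes — {00; 01; 02; 21; 22}
PSO: 6 outcomes — {00; 01; 02; 20; 21; 22}
target 20 ∈ {PSO}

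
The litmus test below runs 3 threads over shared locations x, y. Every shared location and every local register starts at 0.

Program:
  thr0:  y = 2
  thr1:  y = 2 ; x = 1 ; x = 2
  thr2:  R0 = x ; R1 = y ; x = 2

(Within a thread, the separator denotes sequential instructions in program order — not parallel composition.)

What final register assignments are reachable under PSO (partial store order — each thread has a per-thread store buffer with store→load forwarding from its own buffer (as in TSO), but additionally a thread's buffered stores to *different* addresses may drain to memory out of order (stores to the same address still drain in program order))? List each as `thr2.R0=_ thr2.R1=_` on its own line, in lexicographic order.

outcome vector order: (thr2.R0,thr2.R1)
|PSO outcomes| = 6

thr2.R0=0 thr2.R1=0
thr2.R0=0 thr2.R1=2
thr2.R0=1 thr2.R1=0
thr2.R0=1 thr2.R1=2
thr2.R0=2 thr2.R1=0
thr2.R0=2 thr2.R1=2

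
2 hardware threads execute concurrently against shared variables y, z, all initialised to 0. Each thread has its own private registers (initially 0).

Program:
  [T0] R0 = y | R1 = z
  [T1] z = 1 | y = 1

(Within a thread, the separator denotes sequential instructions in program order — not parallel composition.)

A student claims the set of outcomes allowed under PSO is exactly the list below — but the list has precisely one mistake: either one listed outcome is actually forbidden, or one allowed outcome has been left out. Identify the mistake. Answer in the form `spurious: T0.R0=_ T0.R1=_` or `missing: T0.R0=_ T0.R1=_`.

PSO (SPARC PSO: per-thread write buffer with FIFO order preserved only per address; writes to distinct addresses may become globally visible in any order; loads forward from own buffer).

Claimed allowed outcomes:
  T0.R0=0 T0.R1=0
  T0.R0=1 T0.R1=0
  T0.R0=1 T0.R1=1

missing: T0.R0=0 T0.R1=1

outcome vector order: (T0.R0,T0.R1)
PSO (4): 0/0, 0/1, 1/0, 1/1
PSO∖claimed = {0/1}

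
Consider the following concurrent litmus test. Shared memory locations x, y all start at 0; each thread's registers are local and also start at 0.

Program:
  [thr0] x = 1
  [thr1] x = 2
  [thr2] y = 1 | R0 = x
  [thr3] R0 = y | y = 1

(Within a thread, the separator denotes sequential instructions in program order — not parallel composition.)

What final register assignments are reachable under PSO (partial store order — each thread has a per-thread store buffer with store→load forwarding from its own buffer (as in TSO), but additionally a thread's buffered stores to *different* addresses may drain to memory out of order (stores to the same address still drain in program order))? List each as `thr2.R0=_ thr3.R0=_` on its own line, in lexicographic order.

thr2.R0=0 thr3.R0=0
thr2.R0=0 thr3.R0=1
thr2.R0=1 thr3.R0=0
thr2.R0=1 thr3.R0=1
thr2.R0=2 thr3.R0=0
thr2.R0=2 thr3.R0=1

outcome vector order: (thr2.R0,thr3.R0)
|PSO outcomes| = 6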